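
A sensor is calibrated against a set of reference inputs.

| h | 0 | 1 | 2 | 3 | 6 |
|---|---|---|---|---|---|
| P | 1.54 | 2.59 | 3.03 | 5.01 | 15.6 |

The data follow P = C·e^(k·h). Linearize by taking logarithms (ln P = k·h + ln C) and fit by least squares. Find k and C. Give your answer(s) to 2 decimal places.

k = 0.38, C = 1.58

Linearized form: ln P = k·h + ln C. From the 5 transformed points,
Σh = 12.0000, Σ(h)² = 50.0000, Σln P = 6.8507, Σh·ln P = 24.4867.
Equations: 50.0000·k + 12.0000·ln C = 24.4867;  12.0000·k + 5·ln C = 6.8507.
Slope k = (n·Σh·ln P − Σh·Σln P)/(n·Σ(h)² − (Σh)²) = (5·24.4867 − 12.0000·6.8507)/106.0000 = 0.37948; ln C = (Σln P − k·Σh)/n = 0.45939, so C = exp(0.45939) = 1.58310.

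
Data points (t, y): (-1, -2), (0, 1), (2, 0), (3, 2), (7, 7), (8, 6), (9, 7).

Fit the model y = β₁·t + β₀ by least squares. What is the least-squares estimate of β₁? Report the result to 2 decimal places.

Setting ∂/∂β₁ … = 0 gives: 208·β₁ + 28·β₀ = 168;  28·β₁ + 7·β₀ = 21.
Δ = 208·7 − 28² = 672.
β₁ = (168·7 − 28·21)/672 = 7/8; β₀ = (208·21 − 28·168)/672 = -1/2.

β₁ = 0.88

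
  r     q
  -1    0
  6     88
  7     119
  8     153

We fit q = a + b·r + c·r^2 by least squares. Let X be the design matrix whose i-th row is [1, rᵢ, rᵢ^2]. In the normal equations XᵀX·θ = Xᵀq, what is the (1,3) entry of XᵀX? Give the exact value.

Row 1 ↔ basis 1, column 3 ↔ basis r^2, so (XᵀX)_{1,3} = Σᵢ r^2 = (1)·(1) + (1)·(36) + (1)·(49) + (1)·(64) = 150.

150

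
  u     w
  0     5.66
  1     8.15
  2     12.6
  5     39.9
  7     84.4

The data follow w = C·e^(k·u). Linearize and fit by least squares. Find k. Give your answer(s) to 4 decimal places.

Taking logs, ln w = k·u + ln C, so regress ln w on u.
Σu = 15.0000, Σ(u)² = 79.0000, Σln w = 14.4871, Σu·ln w = 56.6463.
Equations: 79.0000·k + 15.0000·ln C = 56.6463;  15.0000·k + 5·ln C = 14.4871.
Solving (det = 170.0000): k = 0.38779, ln C = 1.73403.

k = 0.3878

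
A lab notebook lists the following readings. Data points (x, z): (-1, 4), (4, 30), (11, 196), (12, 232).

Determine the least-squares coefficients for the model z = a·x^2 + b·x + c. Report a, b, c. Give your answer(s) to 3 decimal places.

AᵀA·[a, b, c]ᵀ = Aᵀz reads: 35634·a + 3122·b + 282·c = 57608;  3122·a + 282·b + 26·c = 5056;  282·a + 26·b + 4·c = 462.
Inverting the 3×3 Gram matrix, [a, b, c]ᵀ = [22858/14821, 8527/14821, 44911/14821]ᵀ.

a = 1.542, b = 0.575, c = 3.030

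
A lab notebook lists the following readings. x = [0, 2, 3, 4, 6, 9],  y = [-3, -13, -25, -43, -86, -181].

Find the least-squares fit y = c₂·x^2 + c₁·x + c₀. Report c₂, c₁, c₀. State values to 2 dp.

The normal equations are: 8210·c₂ + 1044·c₁ + 146·c₀ = -18722;  1044·c₂ + 146·c₁ + 24·c₀ = -2418;  146·c₂ + 24·c₁ + 6·c₀ = -351.
Row-reducing yields c₂ = -12783/6380, c₁ = -29457/15950, c₀ = -6839/2900.

c₂ = -2.00, c₁ = -1.85, c₀ = -2.36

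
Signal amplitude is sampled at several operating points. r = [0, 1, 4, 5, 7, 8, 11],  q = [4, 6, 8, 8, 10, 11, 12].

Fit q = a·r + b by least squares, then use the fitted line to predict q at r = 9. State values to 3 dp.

With design matrix M, MᵀM = [[276, 36]; [36, 7]] and Mᵀq = [368, 59]ᵀ.
Eliminating b: 7·(row 1) − 36·(row 2) gives 636·a = 7·368 − 36·59 = 452, so a = 113/159.
Then b = (59 − 36·(113/159))/7 = 253/53.
At r = 9: q̂ = (113/159)·(9) + (253/53)·(1) = 592/53.

q̂ = 11.170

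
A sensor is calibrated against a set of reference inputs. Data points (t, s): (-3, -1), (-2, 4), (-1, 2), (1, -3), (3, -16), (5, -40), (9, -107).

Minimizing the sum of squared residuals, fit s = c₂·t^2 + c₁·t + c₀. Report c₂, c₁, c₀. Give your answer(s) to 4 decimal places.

c₂ = -1.0217, c₁ = -2.8176, c₀ = 0.8048

Forming AᵀA = [[7366, 846, 130]; [846, 130, 12]; [130, 12, 7]] and Aᵀs = [-9805, -1221, -161]ᵀ gives AᵀA·[c₂, c₁, c₀]ᵀ = Aᵀs.
Row-reducing yields c₂ = -137275/134358, c₁ = -63095/22393, c₀ = 7724/9597.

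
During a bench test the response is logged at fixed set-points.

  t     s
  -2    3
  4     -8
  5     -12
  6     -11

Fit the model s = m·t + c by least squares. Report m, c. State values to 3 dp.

m = -1.884, c = -0.877

Entries of XᵀX: Σt·t = 81, Σt = 13, Σ1 = 4.
Right-hand side: Σt·s = -164, Σs = -28.
So XᵀX·[m, c]ᵀ = Xᵀs: [[81, 13]; [13, 4]]·[m, c]ᵀ = [-164, -28]ᵀ.
det = 81·4 − 13² = 155.
m = ((-164)·4 − 13·(-28))/155 = -292/155; c = (81·(-28) − 13·(-164))/155 = -136/155.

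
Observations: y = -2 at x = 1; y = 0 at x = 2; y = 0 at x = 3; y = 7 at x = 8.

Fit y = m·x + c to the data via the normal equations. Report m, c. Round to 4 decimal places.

The normal equations are: 78·m + 14·c = 54;  14·m + 4·c = 5.
(Σx·x = 78, Σx = 14, Σ1 = 4, Σx·y = 54, Σy = 5.)
Eliminating c: 4·(row 1) − 14·(row 2) gives 116·m = 4·54 − 14·5 = 146, so m = 73/58.
Then c = (5 − 14·(73/58))/4 = -183/58.

m = 1.2586, c = -3.1552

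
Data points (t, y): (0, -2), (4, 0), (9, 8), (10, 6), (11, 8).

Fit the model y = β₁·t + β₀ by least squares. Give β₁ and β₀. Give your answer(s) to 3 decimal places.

The normal system XᵀX·[β₁, β₀]ᵀ = Xᵀy is [[318, 34]; [34, 5]]·[β₁, β₀]ᵀ = [220, 20]ᵀ.
Eliminating β₀: 5·(row 1) − 34·(row 2) gives 434·β₁ = 5·220 − 34·20 = 420, so β₁ = 30/31.
Then β₀ = (20 − 34·(30/31))/5 = -80/31.

β₁ = 0.968, β₀ = -2.581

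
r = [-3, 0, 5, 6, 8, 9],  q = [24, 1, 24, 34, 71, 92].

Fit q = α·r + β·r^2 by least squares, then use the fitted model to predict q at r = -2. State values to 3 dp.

Forming XᵀX = [[215, 1555]; [1555, 12659]] and Xᵀq = [1648, 14036]ᵀ gives XᵀX·[α, β]ᵀ = Xᵀq.
Δ = 215·12659 − 1555² = 303660.
α = (1648·12659 − 1555·14036)/303660 = -80329/25305; β = (215·14036 − 1555·1648)/303660 = 7585/5061.
At r = -2: q̂ = (-80329/25305)·(-2) + (7585/5061)·(4) = 312358/25305.

q̂ = 12.344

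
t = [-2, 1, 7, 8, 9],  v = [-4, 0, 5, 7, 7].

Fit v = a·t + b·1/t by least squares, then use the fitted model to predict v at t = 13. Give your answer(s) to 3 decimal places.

Compute the Gram sums: Σt·t = 199, Σt·1/t = 5, Σ1/t·1/t = 329809/254016.
And Σt·v = 162, Σ1/t·v = 2201/504.
Normal equations: [[199, 5]; [5, 329809/254016]]·[a, b]ᵀ = [162, 2201/504]ᵀ.
det = 199·(329809/254016) − 5² = 59281591/254016.
a = (162·(329809/254016) − 5·(2201/504))/(59281591/254016) = 47882538/59281591; b = (199·(2201/504) − 5·162)/(59281591/254016) = 14998536/59281591.
At t = 13: v̂ = (47882538/59281591)·(13) + (14998536/59281591)·(1/13) = 8107147458/770660683.

v̂ = 10.520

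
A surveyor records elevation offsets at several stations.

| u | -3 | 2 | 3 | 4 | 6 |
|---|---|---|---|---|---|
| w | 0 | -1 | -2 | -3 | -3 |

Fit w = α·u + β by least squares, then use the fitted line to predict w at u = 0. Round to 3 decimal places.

With design matrix X, XᵀX = [[74, 12]; [12, 5]] and Xᵀw = [-38, -9]ᵀ.
Eliminating β: 5·(row 1) − 12·(row 2) gives 226·α = 5·(-38) − 12·(-9) = -82, so α = -41/113.
Then β = ((-9) − 12·(-41/113))/5 = -105/113.
At u = 0: ŵ = (-41/113)·(0) + (-105/113)·(1) = -105/113.

ŵ = -0.929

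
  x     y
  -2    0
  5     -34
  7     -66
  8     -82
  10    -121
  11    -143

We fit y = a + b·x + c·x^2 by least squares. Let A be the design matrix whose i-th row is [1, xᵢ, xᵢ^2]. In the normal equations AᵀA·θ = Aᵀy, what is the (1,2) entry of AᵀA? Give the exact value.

Row 1 ↔ basis 1, column 2 ↔ basis x, so (AᵀA)_{1,2} = Σᵢ x = (1)·(-2) + (1)·(5) + (1)·(7) + (1)·(8) + (1)·(10) + (1)·(11) = 39.

39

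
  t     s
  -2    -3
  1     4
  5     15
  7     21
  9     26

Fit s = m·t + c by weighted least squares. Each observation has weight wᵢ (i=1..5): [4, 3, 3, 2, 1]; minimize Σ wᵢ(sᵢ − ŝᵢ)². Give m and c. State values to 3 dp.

m = 2.654, c = 1.956

Entries of MᵀWM: Σwᵢ·t·t = 273, Σwᵢ·t = 33, Σwᵢ·1 = 13.
Right-hand side: Σwᵢ·t·s = 789, Σwᵢ·s = 113.
Δ = 273·13 − 33² = 2460.
m = (789·13 − 33·113)/2460 = 544/205; c = (273·113 − 33·789)/2460 = 401/205.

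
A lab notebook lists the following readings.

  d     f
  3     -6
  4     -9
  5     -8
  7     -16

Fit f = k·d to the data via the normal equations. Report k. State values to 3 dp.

Compute the Gram sums: Σd·d = 99.
Moment sums: Σd·f = -206.
k = (-206)/99 = -2.08081.

k = -2.081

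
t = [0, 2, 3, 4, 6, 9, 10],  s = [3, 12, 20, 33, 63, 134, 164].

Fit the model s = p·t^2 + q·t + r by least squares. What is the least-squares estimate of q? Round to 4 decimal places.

q = 1.2275

Forming AᵀA = [[18210, 2044, 246]; [2044, 246, 34]; [246, 34, 7]] and Aᵀs = [30278, 3440, 429]ᵀ gives AᵀA·[p, q, r]ᵀ = Aᵀs.
Solving the 3×3 system (Gaussian elimination) gives p = 135602/91601, q = 112441/91601, r = 302249/91601.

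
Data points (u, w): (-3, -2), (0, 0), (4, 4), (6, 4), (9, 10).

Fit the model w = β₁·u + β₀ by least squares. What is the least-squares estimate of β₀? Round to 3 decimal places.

AᵀA·[β₁, β₀]ᵀ = Aᵀw reads: 142·β₁ + 16·β₀ = 136;  16·β₁ + 5·β₀ = 16.
(Σu·u = 142, Σu = 16, Σ1 = 5, Σu·w = 136, Σw = 16.)
Eliminating β₀: 5·(row 1) − 16·(row 2) gives 454·β₁ = 5·136 − 16·16 = 424, so β₁ = 212/227.
Then β₀ = (16 − 16·(212/227))/5 = 48/227.

β₀ = 0.211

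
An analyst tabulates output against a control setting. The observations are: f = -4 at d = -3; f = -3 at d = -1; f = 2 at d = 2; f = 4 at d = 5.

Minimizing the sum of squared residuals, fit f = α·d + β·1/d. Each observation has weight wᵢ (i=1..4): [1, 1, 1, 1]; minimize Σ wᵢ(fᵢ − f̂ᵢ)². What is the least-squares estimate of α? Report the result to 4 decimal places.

α = 0.7792

Setting ∂/∂α … = 0 gives: 39·α + 4·β = 39;  4·α + (1261/900)·β = 92/15.
det = 39·(1261/900) − 4² = 11593/300.
α = (39·(1261/900) − 4·(92/15))/(11593/300) = 9033/11593; β = (39·(92/15) − 4·39)/(11593/300) = 24960/11593.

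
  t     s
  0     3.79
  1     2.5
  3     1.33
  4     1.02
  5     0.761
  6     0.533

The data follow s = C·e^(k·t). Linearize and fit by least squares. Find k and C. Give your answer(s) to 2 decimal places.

k = -0.32, C = 3.60

Taking logs, ln s = k·t + ln C, so regress ln s on t.
Σt = 19.0000, Σ(t)² = 87.0000, Σln s = 1.6513, Σt·ln s = -3.2900.
Equations: 87.0000·k + 19.0000·ln C = -3.2900;  19.0000·k + 6·ln C = 1.6513.
Slope k = (n·Σt·ln s − Σt·Σln s)/(n·Σ(t)² − (Σt)²) = (6·-3.2900 − 19.0000·1.6513)/161.0000 = -0.31748; ln C = (Σln s − k·Σt)/n = 1.28057, so C = exp(1.28057) = 3.59868.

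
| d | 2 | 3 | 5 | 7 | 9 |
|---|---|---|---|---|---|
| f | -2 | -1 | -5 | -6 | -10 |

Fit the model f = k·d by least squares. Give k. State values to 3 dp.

k = -0.976

With design matrix A, AᵀA = [[168]] and Aᵀf = [-164]ᵀ.
Hence k = -164 / 168 ≈ -0.97619.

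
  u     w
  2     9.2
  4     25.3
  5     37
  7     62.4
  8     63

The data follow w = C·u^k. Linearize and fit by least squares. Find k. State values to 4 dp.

Let Y = ln w. Fitting Y = k·ln u + ln C by least squares:
Σln u = 7.7142, Σ(ln u)² = 13.1032, Σln w = 17.3376, Σln u·ln w = 28.4876.
Normal system: [[13.1032, 7.7142]; [7.7142, 5]]·[k, ln C]ᵀ = [28.4876, 17.3376]ᵀ.
Slope k = (n·Σln u·ln w − Σln u·Σln w)/(n·Σ(ln u)² − (Σln u)²) = (5·28.4876 − 7.7142·17.3376)/6.0066 = 1.44698; ln C = (Σln w − k·Σln u)/n = 1.23506.

k = 1.4470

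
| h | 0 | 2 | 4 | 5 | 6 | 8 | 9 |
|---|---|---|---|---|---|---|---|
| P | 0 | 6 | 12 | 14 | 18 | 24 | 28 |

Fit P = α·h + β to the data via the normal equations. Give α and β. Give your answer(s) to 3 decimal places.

α = 3.066, β = -0.319

Setting ∂/∂α … = 0 gives: 226·α + 34·β = 682;  34·α + 7·β = 102.
Determinant 226·7 − 34² = 426.
α = (682·7 − 34·102)/426 = 653/213; β = (226·102 − 34·682)/426 = -68/213.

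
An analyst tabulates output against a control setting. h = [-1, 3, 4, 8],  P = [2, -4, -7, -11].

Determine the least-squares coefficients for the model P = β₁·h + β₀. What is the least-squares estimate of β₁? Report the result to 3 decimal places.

β₁ = -1.463

Forming XᵀX = [[90, 14]; [14, 4]] and XᵀP = [-130, -20]ᵀ gives XᵀX·[β₁, β₀]ᵀ = XᵀP.
Determinant 90·4 − 14² = 164.
β₁ = ((-130)·4 − 14·(-20))/164 = -60/41; β₀ = (90·(-20) − 14·(-130))/164 = 5/41.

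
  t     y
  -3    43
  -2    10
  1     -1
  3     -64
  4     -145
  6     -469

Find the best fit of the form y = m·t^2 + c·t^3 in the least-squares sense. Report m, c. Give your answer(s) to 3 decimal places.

m = -1.175, c = -1.975

The normal system MᵀM·[m, c]ᵀ = Mᵀy is [[1731, 8769]; [8769, 52275]]·[m, c]ᵀ = [-19354, -113554]ᵀ.
Determinant 1731·52275 − 8769² = 13592664.
m = ((-19354)·52275 − 8769·(-113554))/13592664 = -443759/377574; c = (1731·(-113554) − 8769·(-19354))/13592664 = -248581/125858.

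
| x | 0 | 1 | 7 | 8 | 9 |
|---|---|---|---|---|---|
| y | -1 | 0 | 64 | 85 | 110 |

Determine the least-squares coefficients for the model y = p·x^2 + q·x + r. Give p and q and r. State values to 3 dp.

The normal system AᵀA·[p, q, r]ᵀ = Aᵀy is [[13059, 1585, 195]; [1585, 195, 25]; [195, 25, 5]]·[p, q, r]ᵀ = [17486, 2118, 258]ᵀ.
Row-reducing yields p = 365/242, q = -1591/1210, r = -392/605.

p = 1.508, q = -1.315, r = -0.648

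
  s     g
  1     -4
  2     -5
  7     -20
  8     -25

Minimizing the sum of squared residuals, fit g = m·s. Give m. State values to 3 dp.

m = -3.000

With design matrix A, AᵀA = [[118]] and Aᵀg = [-354]ᵀ.
m = (-354)/118 = -3.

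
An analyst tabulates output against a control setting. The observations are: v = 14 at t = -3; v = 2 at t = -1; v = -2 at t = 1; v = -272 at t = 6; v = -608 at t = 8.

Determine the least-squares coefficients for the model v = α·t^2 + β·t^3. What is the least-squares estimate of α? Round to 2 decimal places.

The normal equations are: 5475·α + 40301·β = -48578;  40301·α + 309531·β = -370430.
Eliminating β: 309531·(row 1) − 40301·(row 2) gives 70511624·α = 309531·(-48578) − 40301·(-370430) = -107697488, so α = -13462186/8813953.
Then β = ((-370430) − 40301·(-13462186/8813953))/309531 = -8795284/8813953.

α = -1.53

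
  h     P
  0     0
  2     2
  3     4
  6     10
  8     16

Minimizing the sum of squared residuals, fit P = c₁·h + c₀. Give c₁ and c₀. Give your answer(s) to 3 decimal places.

MᵀM·[c₁, c₀]ᵀ = MᵀP reads: 113·c₁ + 19·c₀ = 204;  19·c₁ + 5·c₀ = 32.
(Σh·h = 113, Σh = 19, Σ1 = 5, Σh·P = 204, ΣP = 32.)
Eliminating c₀: 5·(row 1) − 19·(row 2) gives 204·c₁ = 5·204 − 19·32 = 412, so c₁ = 103/51.
Then c₀ = (32 − 19·(103/51))/5 = -65/51.

c₁ = 2.020, c₀ = -1.275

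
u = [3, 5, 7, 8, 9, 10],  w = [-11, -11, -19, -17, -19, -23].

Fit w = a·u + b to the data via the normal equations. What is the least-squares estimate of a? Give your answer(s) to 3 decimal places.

Sums needed: Σu·u = 328, Σu = 42, Σ1 = 6.
Right-hand side: Σu·w = -758, Σw = -100.
AᵀA·[a, b]ᵀ = Aᵀw becomes [[328, 42]; [42, 6]]·[a, b]ᵀ = [-758, -100]ᵀ.
Determinant 328·6 − 42² = 204.
a = ((-758)·6 − 42·(-100))/204 = -29/17; b = (328·(-100) − 42·(-758))/204 = -241/51.

a = -1.706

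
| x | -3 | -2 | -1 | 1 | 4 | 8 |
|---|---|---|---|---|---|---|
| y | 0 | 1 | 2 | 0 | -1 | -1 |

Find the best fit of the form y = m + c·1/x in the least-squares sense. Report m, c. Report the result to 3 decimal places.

Setting ∂/∂m … = 0 gives: 6·m + (-11/24)·c = 1;  (-11/24)·m + (1405/576)·c = -23/8.
(Σ1 = 6, Σ1/x = -11/24, Σ1/x·1/x = 1405/576, Σy = 1, Σ1/x·y = -23/8.)
Eliminating c: (1405/576)·(row 1) − (-11/24)·(row 2) gives (8309/576)·m = (1405/576)·1 − (-11/24)·(-23/8) = 323/288, so m = 646/8309.
Then c = ((-23/8) − (-11/24)·(646/8309))/(1405/576) = -9672/8309.

m = 0.078, c = -1.164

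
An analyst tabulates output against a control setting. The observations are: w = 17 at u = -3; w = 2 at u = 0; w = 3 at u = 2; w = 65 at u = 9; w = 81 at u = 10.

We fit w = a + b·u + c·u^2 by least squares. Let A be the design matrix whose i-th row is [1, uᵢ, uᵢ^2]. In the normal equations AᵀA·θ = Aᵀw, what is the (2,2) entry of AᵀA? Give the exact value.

194

Row 2 ↔ basis u, column 2 ↔ basis u, so (AᵀA)_{2,2} = Σᵢ (u)·(u) = (-3)·(-3) + (0)·(0) + (2)·(2) + (9)·(9) + (10)·(10) = 194.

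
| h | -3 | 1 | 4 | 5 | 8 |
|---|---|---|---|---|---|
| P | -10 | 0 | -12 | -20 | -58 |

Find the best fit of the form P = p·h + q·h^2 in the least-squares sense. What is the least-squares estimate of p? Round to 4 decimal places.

p = 0.7063

Normal-equation sums: Σh·h = 115, Σh·h^2 = 675, Σh^2·h^2 = 5059.
And Σh·P = -582, Σh^2·P = -4494.
Normal equations: [[115, 675]; [675, 5059]]·[p, q]ᵀ = [-582, -4494]ᵀ.
Determinant 115·5059 − 675² = 126160.
p = ((-582)·5059 − 675·(-4494))/126160 = 11139/15770; q = (115·(-4494) − 675·(-582))/126160 = -3099/3154.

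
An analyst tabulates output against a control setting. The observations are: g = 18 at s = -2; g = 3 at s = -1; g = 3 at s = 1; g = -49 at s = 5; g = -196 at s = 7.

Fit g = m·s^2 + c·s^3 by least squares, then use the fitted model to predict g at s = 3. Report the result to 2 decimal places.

ĝ = -0.26

Entries of MᵀM: Σs^2·s^2 = 3044, Σs^2·s^3 = 19900, Σs^3·s^3 = 133340.
Moment sums: Σs^2·g = -10751, Σs^3·g = -73497.
So MᵀM·[m, c]ᵀ = Mᵀg: [[3044, 19900]; [19900, 133340]]·[m, c]ᵀ = [-10751, -73497]ᵀ.
det = 3044·133340 − 19900² = 9876960.
m = ((-10751)·133340 − 19900·(-73497))/9876960 = 726299/246924; c = (3044·(-73497) − 19900·(-10751))/9876960 = -305624/308655.
At s = 3: ĝ = (726299/246924)·(9) + (-305624/308655)·(27) = -35993/137180.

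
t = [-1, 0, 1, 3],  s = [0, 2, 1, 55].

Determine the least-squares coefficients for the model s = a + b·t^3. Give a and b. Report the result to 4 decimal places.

The normal system XᵀX·[a, b]ᵀ = Xᵀs is [[4, 27]; [27, 731]]·[a, b]ᵀ = [58, 1486]ᵀ.
Eliminating b: 731·(row 1) − 27·(row 2) gives 2195·a = 731·58 − 27·1486 = 2276, so a = 2276/2195.
Then b = (1486 − 27·(2276/2195))/731 = 4378/2195.

a = 1.0369, b = 1.9945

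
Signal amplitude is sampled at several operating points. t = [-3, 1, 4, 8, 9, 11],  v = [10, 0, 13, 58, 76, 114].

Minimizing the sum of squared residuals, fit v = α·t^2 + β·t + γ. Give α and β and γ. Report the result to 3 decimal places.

α = 1.001, β = -0.578, γ = -0.656

From the data, Σt^2·t^2 = 25636, Σt^2·t = 2610, Σt^2 = 292, Σt·t = 292, Σt = 30, Σ1 = 6.
Right-hand side: Σt^2·v = 23960, Σt·v = 2424, Σv = 271.
Row-reducing yields α = 450269/449846, β = -130014/224923, γ = -294907/449846.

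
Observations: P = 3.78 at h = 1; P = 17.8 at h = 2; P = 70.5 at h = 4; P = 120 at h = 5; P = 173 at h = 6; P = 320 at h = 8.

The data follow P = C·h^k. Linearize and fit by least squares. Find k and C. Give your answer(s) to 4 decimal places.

Let Y = ln P. Fitting Y = k·ln h + ln C by least squares:
AᵀA = [[12.5270, 7.5601]; [7.5601, 6]], rhs = [36.8288, 24.1736]ᵀ  (here Σln h = 7.5601, Σ(ln h)² = 12.5270, Σln P = 24.1736, Σln h·ln P = 36.8288).
Δ = 12.5270·6 − (7.5601)² = 18.0074; k = (36.8288·6 − 7.5601·24.1736)/18.0074 = 2.12234, ln C = (12.5270·24.1736 − 7.5601·36.8288)/18.0074 = 1.35476, so C = exp(1.35476) = 3.87582.

k = 2.1223, C = 3.8758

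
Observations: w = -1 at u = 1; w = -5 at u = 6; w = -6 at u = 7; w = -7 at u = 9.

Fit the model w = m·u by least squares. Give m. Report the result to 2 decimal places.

From the data, Σu·u = 167.
Moment sums: Σu·w = -136.
So AᵀA·[m]ᵀ = Aᵀw: [[167]]·[m]ᵀ = [-136]ᵀ.
Hence m = -136 / 167 ≈ -0.814371.

m = -0.81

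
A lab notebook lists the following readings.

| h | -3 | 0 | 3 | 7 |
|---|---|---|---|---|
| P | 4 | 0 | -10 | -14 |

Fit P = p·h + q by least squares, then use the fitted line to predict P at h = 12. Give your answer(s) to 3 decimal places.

Compute the Gram sums: Σh·h = 67, Σh = 7, Σ1 = 4.
For AᵀP: Σh·P = -140, ΣP = -20.
Normal equations: [[67, 7]; [7, 4]]·[p, q]ᵀ = [-140, -20]ᵀ.
det = 67·4 − 7² = 219.
p = ((-140)·4 − 7·(-20))/219 = -140/73; q = (67·(-20) − 7·(-140))/219 = -120/73.
At h = 12: P̂ = (-140/73)·(12) + (-120/73)·(1) = -1800/73.

P̂ = -24.658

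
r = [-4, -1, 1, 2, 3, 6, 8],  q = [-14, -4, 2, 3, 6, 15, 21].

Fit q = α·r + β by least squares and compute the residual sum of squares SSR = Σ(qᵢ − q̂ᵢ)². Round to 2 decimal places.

The normal equations are: 131·α + 15·β = 344;  15·α + 7·β = 29.
(Σr·r = 131, Σr = 15, Σ1 = 7, Σr·q = 344, Σq = 29.)
Δ = 131·7 − 15² = 692.
α = (344·7 − 15·29)/692 = 1973/692; β = (131·29 − 15·344)/692 = -1361/692.
Residuals: -435/692, 283/346, 193/173, -509/692, -203/346, -97/692, 109/692; SSR = 2241/692.

SSR = 3.24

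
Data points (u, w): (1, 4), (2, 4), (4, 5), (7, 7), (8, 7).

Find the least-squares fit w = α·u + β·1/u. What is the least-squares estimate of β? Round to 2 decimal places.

β = 3.45

From the data, Σu·u = 134, Σu·1/u = 5, Σ1/u·1/u = 4229/3136.
And Σu·w = 137, Σ1/u·w = 73/8.
Normal equations: [[134, 5]; [5, 4229/3136]]·[α, β]ᵀ = [137, 73/8]ᵀ.
Δ = 134·(4229/3136) − 5² = 244143/1568.
α = (137·(4229/3136) − 5·(73/8))/(244143/1568) = 48477/54254; β = (134·(73/8) − 5·137)/(244143/1568) = 93688/27127.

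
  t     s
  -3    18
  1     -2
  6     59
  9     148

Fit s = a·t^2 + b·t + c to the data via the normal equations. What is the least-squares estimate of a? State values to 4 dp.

Sums needed: Σt^2·t^2 = 7939, Σt^2·t = 919, Σt^2 = 127, Σt·t = 127, Σt = 13, Σ1 = 4.
Right-hand side: Σt^2·s = 14272, Σt·s = 1630, Σs = 223.
Normal equations: [[7939, 919, 127]; [919, 127, 13]; [127, 13, 4]]·[a, b, c]ᵀ = [14272, 1630, 223]ᵀ.
Inverting the 3×3 Gram matrix, [a, b, c]ᵀ = [8401/4156, -5791/4156, -8107/2078]ᵀ.

a = 2.0214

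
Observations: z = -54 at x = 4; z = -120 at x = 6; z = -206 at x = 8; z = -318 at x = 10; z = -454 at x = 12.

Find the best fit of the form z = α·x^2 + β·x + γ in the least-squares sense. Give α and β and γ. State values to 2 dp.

α = -2.96, β = -2.47, γ = 2.80

Forming AᵀA = [[36384, 3520, 360]; [3520, 360, 40]; [360, 40, 5]] and Aᵀz = [-115544, -11212, -1152]ᵀ gives AᵀA·[α, β, γ]ᵀ = Aᵀz.
Inverting the 3×3 Gram matrix, [α, β, γ]ᵀ = [-83/28, -173/70, 14/5]ᵀ.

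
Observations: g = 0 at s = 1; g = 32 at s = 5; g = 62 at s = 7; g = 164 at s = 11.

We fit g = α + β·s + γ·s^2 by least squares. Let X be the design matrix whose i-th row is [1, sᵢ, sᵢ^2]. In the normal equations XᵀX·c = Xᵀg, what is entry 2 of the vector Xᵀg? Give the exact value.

2398

Entry 2 ↔ basis s, so (Xᵀg)_{2} = Σᵢ (s)·gᵢ = (1)·(0) + (5)·(32) + (7)·(62) + (11)·(164) = 2398.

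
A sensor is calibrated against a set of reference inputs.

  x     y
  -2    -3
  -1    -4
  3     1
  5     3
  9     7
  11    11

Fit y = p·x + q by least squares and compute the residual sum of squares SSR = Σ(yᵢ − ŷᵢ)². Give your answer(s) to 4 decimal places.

Normal-equation sums: Σx·x = 241, Σx = 25, Σ1 = 6.
Moment sums: Σx·y = 212, Σy = 15.
MᵀM·[p, q]ᵀ = Mᵀy becomes [[241, 25]; [25, 6]]·[p, q]ᵀ = [212, 15]ᵀ.
det = 241·6 − 25² = 821.
p = (212·6 − 25·15)/821 = 897/821; q = (241·15 − 25·212)/821 = -1685/821.
Residuals: 1016/821, -702/821, -185/821, -337/821, -641/821, 849/821; SSR = 3416/821.

SSR = 4.1608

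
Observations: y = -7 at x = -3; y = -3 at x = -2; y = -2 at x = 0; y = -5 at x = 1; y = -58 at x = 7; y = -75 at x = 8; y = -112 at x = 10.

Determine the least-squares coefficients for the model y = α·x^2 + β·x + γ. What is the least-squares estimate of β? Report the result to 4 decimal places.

Normal-equation sums: Σx^2·x^2 = 16595, Σx^2·x = 1821, Σx^2 = 227, Σx·x = 227, Σx = 21, Σ1 = 7.
Right-hand side: Σx^2·y = -18922, Σx·y = -2104, Σy = -262.
So MᵀM·[α, β, γ]ᵀ = Mᵀy: [[16595, 1821, 227]; [1821, 227, 21]; [227, 21, 7]]·[α, β, γ]ᵀ = [-18922, -2104, -262]ᵀ.
Row-reducing yields α = -181385/187888, β = -249131/187888, γ = -201465/93944.

β = -1.3260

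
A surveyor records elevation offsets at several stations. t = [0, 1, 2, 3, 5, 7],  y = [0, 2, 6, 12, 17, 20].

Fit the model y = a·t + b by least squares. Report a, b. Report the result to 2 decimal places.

The normal system MᵀM·[a, b]ᵀ = Mᵀy is [[88, 18]; [18, 6]]·[a, b]ᵀ = [275, 57]ᵀ.
det = 88·6 − 18² = 204.
a = (275·6 − 18·57)/204 = 52/17; b = (88·57 − 18·275)/204 = 11/34.

a = 3.06, b = 0.32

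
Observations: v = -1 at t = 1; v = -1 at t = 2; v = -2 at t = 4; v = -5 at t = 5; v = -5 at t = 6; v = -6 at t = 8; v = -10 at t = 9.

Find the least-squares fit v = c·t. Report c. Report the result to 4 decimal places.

c = -0.8987

Compute the Gram sums: Σt·t = 227.
Moment sums: Σt·v = -204.
c = (-204)/227 = -0.898678.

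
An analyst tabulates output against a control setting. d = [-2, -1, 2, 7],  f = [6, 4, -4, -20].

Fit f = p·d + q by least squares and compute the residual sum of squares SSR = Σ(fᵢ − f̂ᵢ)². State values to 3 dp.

SSR = 1.673

Sums needed: Σd·d = 58, Σd = 6, Σ1 = 4.
And Σd·f = -164, Σf = -14.
Normal equations: [[58, 6]; [6, 4]]·[p, q]ᵀ = [-164, -14]ᵀ.
det = 58·4 − 6² = 196.
p = ((-164)·4 − 6·(-14))/196 = -143/49; q = (58·(-14) − 6·(-164))/196 = 43/49.
Residuals: -5/7, 10/49, 47/49, -22/49; SSR = 82/49.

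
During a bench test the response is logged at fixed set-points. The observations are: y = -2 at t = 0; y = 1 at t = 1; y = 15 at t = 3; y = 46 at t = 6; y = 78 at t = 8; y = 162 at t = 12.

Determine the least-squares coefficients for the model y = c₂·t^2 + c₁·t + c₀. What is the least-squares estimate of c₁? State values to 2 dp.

Compute the Gram sums: Σt^2·t^2 = 26210, Σt^2·t = 2484, Σt^2 = 254, Σt·t = 254, Σt = 30, Σ1 = 6.
Right-hand side: Σt^2·y = 30112, Σt·y = 2890, Σy = 300.
So XᵀX·[c₂, c₁, c₀]ᵀ = Xᵀy: [[26210, 2484, 254]; [2484, 254, 30]; [254, 30, 6]]·[c₂, c₁, c₀]ᵀ = [30112, 2890, 300]ᵀ.
Row-reducing yields c₂ = 92541/100325, c₁ = 260644/100325, c₀ = -204539/100325.

c₁ = 2.60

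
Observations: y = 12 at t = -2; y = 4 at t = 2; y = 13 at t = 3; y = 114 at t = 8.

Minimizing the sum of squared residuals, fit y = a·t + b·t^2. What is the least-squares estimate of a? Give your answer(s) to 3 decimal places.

Forming MᵀM = [[81, 539]; [539, 4209]] and Mᵀy = [935, 7477]ᵀ gives MᵀM·[a, b]ᵀ = Mᵀy.
Determinant 81·4209 − 539² = 50408.
a = (935·4209 − 539·7477)/50408 = -11836/6301; b = (81·7477 − 539·935)/50408 = 12709/6301.

a = -1.878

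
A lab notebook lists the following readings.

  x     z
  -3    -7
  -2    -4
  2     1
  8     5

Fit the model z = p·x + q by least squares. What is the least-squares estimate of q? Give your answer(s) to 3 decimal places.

q = -2.542

Setting ∂/∂p … = 0 gives: 81·p + 5·q = 71;  5·p + 4·q = -5.
(Σx·x = 81, Σx = 5, Σ1 = 4, Σx·z = 71, Σz = -5.)
Δ = 81·4 − 5² = 299.
p = (71·4 − 5·(-5))/299 = 309/299; q = (81·(-5) − 5·71)/299 = -760/299.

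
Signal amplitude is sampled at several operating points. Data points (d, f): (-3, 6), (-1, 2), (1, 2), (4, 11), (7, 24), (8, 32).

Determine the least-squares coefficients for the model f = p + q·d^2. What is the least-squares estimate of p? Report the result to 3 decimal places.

The normal system AᵀA·[p, q]ᵀ = Aᵀf is [[6, 140]; [140, 6836]]·[p, q]ᵀ = [77, 3458]ᵀ.
Eliminating q: 6836·(row 1) − 140·(row 2) gives 21416·p = 6836·77 − 140·3458 = 42252, so p = 10563/5354.
Then q = (3458 − 140·(10563/5354))/6836 = 1246/2677.

p = 1.973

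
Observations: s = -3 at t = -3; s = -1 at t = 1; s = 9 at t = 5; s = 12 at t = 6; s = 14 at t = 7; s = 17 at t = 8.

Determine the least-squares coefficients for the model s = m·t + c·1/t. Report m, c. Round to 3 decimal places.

m = 2.072, c = -3.710

With design matrix A, AᵀA = [[184, 6]; [6, 857249/705600]] and Aᵀs = [359, 317/40]ᵀ.
det = 184·(857249/705600) − 6² = 16541527/88200.
m = (359·(857249/705600) − 6·(317/40))/(16541527/88200) = 274201111/132332216; c = (184·(317/40) − 6·359)/(16541527/88200) = -61369560/16541527.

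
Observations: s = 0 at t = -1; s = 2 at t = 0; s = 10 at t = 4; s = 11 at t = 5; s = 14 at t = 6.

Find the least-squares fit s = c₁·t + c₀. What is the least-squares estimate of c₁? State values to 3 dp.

Compute the Gram sums: Σt·t = 78, Σt = 14, Σ1 = 5.
For Aᵀs: Σt·s = 179, Σs = 37.
AᵀA·[c₁, c₀]ᵀ = Aᵀs becomes [[78, 14]; [14, 5]]·[c₁, c₀]ᵀ = [179, 37]ᵀ.
Eliminating c₀: 5·(row 1) − 14·(row 2) gives 194·c₁ = 5·179 − 14·37 = 377, so c₁ = 377/194.
Then c₀ = (37 − 14·(377/194))/5 = 190/97.

c₁ = 1.943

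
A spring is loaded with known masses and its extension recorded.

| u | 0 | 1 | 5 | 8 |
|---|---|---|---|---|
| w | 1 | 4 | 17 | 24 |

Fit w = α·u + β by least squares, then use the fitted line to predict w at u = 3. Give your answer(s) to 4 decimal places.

Setting ∂/∂α … = 0 gives: 90·α + 14·β = 281;  14·α + 4·β = 46.
Determinant 90·4 − 14² = 164.
α = (281·4 − 14·46)/164 = 120/41; β = (90·46 − 14·281)/164 = 103/82.
At u = 3: ŵ = (120/41)·(3) + (103/82)·(1) = 823/82.

ŵ = 10.0366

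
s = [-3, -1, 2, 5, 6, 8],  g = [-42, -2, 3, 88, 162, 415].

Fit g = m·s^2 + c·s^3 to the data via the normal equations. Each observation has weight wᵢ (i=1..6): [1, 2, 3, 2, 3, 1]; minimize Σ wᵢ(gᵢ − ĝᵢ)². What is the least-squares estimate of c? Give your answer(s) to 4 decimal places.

c = 0.9971

Entries of XᵀWX: Σwᵢ·s^2·s^2 = 9365, Σwᵢ·s^2·s^3 = 62197, Σwᵢ·s^3·s^3 = 434285.
For XᵀWg: Σwᵢ·s^2·g = 48110, Σwᵢ·s^3·g = 340666.
So XᵀWX·[m, c]ᵀ = XᵀWg: [[9365, 62197]; [62197, 434285]]·[m, c]ᵀ = [48110, 340666]ᵀ.
Δ = 9365·434285 − 62197² = 198612216.
m = (48110·434285 − 62197·340666)/198612216 = -8193107/5517006; c = (9365·340666 − 62197·48110)/198612216 = 5501095/5517006.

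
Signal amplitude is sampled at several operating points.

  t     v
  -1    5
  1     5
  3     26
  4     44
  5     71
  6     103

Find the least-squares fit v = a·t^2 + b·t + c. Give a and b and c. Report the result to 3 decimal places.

XᵀX·[a, b, c]ᵀ = Xᵀv reads: 2260·a + 432·b + 88·c = 6431;  432·a + 88·b + 18·c = 1227;  88·a + 18·b + 6·c = 254.
(Σt^2·t^2 = 2260, Σt^2·t = 432, Σt^2 = 88, Σt·t = 88, Σt = 18, Σ1 = 6, Σt^2·v = 6431, Σt·v = 1227, Σv = 254.)
Row-reducing yields a = 20809/7100, b = -2859/3550, c = 6261/3550.

a = 2.931, b = -0.805, c = 1.764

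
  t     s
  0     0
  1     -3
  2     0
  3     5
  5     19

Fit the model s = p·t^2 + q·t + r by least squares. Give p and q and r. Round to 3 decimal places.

p = 1.206, q = -2.021, r = -0.763

The normal system AᵀA·[p, q, r]ᵀ = Aᵀs is [[723, 161, 39]; [161, 39, 11]; [39, 11, 5]]·[p, q, r]ᵀ = [517, 107, 21]ᵀ.
Solving the 3×3 system (Gaussian elimination) gives p = 117/97, q = -196/97, r = -74/97.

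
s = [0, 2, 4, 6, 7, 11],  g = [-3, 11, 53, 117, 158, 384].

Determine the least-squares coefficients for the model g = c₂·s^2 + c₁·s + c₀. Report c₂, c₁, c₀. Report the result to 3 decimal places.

c₂ = 3.037, c₁ = 1.828, c₀ = -3.547

Setting ∂/∂c₂ … = 0 gives: 18610·c₂ + 1962·c₁ + 226·c₀ = 59310;  1962·c₂ + 226·c₁ + 30·c₀ = 6266;  226·c₂ + 30·c₁ + 6·c₀ = 720.
Solving the 3×3 system (Gaussian elimination) gives c₂ = 85623/28190, c₁ = 51529/28190, c₀ = -49989/14095.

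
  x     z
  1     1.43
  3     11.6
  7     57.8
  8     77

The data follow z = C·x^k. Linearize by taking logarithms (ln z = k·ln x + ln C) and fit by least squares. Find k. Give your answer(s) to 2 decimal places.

k = 1.91

With ln zᵢ as the transformed response and ln xᵢ as the regressor:
Σln x = 5.1240, Σ(ln x)² = 9.3176, Σln z = 11.2095, Σln x·ln z = 19.6199.
Equations: 9.3176·k + 5.1240·ln C = 19.6199;  5.1240·k + 4·ln C = 11.2095.
Solving (det = 11.0154): k = 1.91031, ln C = 0.35528.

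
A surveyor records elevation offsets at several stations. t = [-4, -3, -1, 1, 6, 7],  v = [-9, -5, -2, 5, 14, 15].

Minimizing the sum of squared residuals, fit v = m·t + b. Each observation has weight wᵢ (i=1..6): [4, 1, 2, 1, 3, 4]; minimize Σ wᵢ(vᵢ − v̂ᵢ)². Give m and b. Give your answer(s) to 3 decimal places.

Sums needed: Σwᵢ·t·t = 380, Σwᵢ·t = 26, Σwᵢ·1 = 15.
For AᵀWv: Σwᵢ·t·v = 840, Σwᵢ·v = 62.
det = 380·15 − 26² = 5024.
m = (840·15 − 26·62)/5024 = 2747/1256; b = (380·62 − 26·840)/5024 = 215/628.

m = 2.187, b = 0.342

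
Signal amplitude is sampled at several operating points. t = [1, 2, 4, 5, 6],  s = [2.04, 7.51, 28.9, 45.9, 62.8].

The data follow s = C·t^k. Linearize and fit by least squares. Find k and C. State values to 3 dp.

k = 1.925, C = 2.018

Taking logs, ln s = k·ln t + ln C, so regress ln s on ln t.
AᵀA = [[8.2030, 5.4806]; [5.4806, 5]], rhs = [19.6371, 14.0594]ᵀ  (here Σln t = 5.4806, Σ(ln t)² = 8.2030, Σln s = 14.0594, Σln t·ln s = 19.6371).
Slope k = (n·Σln t·ln s − Σln t·Σln s)/(n·Σ(ln t)² − (Σln t)²) = (5·19.6371 − 5.4806·14.0594)/10.9774 = 1.92493; ln C = (Σln s − k·Σln t)/n = 0.70192, so C = exp(0.70192) = 2.01763.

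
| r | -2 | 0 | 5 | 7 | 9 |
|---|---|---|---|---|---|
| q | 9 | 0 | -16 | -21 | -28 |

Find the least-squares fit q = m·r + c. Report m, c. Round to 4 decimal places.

m = -3.2742, c = 1.2419

XᵀX·[m, c]ᵀ = Xᵀq reads: 159·m + 19·c = -497;  19·m + 5·c = -56.
Δ = 159·5 − 19² = 434.
m = ((-497)·5 − 19·(-56))/434 = -203/62; c = (159·(-56) − 19·(-497))/434 = 77/62.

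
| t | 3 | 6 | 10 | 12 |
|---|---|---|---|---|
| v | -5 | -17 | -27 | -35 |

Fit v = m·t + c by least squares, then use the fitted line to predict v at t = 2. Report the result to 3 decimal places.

v̂ = -2.600

With design matrix A, AᵀA = [[289, 31]; [31, 4]] and Aᵀv = [-807, -84]ᵀ.
Δ = 289·4 − 31² = 195.
m = ((-807)·4 − 31·(-84))/195 = -16/5; c = (289·(-84) − 31·(-807))/195 = 19/5.
At t = 2: v̂ = (-16/5)·(2) + (19/5)·(1) = -13/5.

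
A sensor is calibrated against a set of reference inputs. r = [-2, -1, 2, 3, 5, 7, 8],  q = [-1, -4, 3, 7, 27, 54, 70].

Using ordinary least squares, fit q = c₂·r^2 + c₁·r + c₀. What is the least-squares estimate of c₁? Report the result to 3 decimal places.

c₁ = 0.826

The normal system AᵀA·[c₂, c₁, c₀]ᵀ = Aᵀq is [[7236, 1006, 156]; [1006, 156, 22]; [156, 22, 7]]·[c₂, c₁, c₀]ᵀ = [7868, 1106, 156]ᵀ.
Row-reducing yields c₂ = 5885/5579, c₁ = 87520/106001, c₀ = -404632/106001.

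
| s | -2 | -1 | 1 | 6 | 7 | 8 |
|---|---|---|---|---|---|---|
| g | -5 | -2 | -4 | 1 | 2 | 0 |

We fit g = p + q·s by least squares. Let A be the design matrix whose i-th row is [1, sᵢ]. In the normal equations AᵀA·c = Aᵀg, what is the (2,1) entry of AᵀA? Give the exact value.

Row 2 ↔ basis s, column 1 ↔ basis 1, so (AᵀA)_{2,1} = Σᵢ s = (-2)·(1) + (-1)·(1) + (1)·(1) + (6)·(1) + (7)·(1) + (8)·(1) = 19.

19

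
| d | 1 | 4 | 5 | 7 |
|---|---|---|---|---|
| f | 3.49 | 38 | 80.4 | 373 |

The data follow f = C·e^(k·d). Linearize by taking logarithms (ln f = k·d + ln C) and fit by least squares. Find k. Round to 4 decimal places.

Linearized form: ln f = k·d + ln C. From the 4 transformed points,
Σd = 17.0000, Σ(d)² = 91.0000, Σln f = 15.1961, Σd·ln f = 79.1864.
Equations: 91.0000·k + 17.0000·ln C = 79.1864;  17.0000·k + 4·ln C = 15.1961.
Solving (det = 75.0000): k = 0.77883, ln C = 0.48900.

k = 0.7788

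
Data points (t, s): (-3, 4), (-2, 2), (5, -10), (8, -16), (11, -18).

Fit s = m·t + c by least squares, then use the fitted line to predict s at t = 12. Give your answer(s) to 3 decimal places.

ŝ = -21.064

Entries of MᵀM: Σt·t = 223, Σt = 19, Σ1 = 5.
And Σt·s = -392, Σs = -38.
MᵀM·[m, c]ᵀ = Mᵀs becomes [[223, 19]; [19, 5]]·[m, c]ᵀ = [-392, -38]ᵀ.
Determinant 223·5 − 19² = 754.
m = ((-392)·5 − 19·(-38))/754 = -619/377; c = (223·(-38) − 19·(-392))/754 = -513/377.
At t = 12: ŝ = (-619/377)·(12) + (-513/377)·(1) = -7941/377.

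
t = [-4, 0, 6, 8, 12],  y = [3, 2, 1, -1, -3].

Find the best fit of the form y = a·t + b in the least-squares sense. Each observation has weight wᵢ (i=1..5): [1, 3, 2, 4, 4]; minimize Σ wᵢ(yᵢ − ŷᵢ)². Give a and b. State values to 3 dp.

Normal-equation sums: Σwᵢ·t·t = 920, Σwᵢ·t = 88, Σwᵢ·1 = 14.
Right-hand side: Σwᵢ·t·y = -176, Σwᵢ·y = -5.
Normal equations: [[920, 88]; [88, 14]]·[a, b]ᵀ = [-176, -5]ᵀ.
Δ = 920·14 − 88² = 5136.
a = ((-176)·14 − 88·(-5))/5136 = -253/642; b = (920·(-5) − 88·(-176))/5136 = 1361/642.

a = -0.394, b = 2.120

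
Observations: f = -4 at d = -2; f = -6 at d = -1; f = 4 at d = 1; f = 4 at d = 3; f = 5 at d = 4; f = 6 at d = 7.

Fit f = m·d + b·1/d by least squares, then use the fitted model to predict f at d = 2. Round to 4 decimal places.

The normal equations are: 80·m + 6·b = 92;  6·m + (17245/7056)·b = 1297/84.
(Σd·d = 80, Σd·1/d = 6, Σ1/d·1/d = 17245/7056, Σd·f = 92, Σ1/d·f = 1297/84.)
Δ = 80·(17245/7056) − 6² = 70349/441.
m = (92·(17245/7056) − 6·(1297/84))/(70349/441) = 233213/281396; b = (80·(1297/84) − 6·92)/(70349/441) = 301308/70349.
At d = 2: f̂ = (233213/281396)·(2) + (301308/70349)·(1/2) = 534521/140698.

f̂ = 3.7991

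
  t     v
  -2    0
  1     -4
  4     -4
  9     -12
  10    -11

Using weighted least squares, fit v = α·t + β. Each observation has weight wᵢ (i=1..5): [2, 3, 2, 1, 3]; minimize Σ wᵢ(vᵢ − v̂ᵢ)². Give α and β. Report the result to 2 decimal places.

α = -0.91, β = -2.11

Setting ∂/∂α … = 0 gives: 424·α + 46·β = -482;  46·α + 11·β = -65.
(Σwᵢ·t·t = 424, Σwᵢ·t = 46, Σwᵢ·1 = 11, Σwᵢ·t·v = -482, Σwᵢ·v = -65.)
det = 424·11 − 46² = 2548.
α = ((-482)·11 − 46·(-65))/2548 = -578/637; β = (424·(-65) − 46·(-482))/2548 = -1347/637.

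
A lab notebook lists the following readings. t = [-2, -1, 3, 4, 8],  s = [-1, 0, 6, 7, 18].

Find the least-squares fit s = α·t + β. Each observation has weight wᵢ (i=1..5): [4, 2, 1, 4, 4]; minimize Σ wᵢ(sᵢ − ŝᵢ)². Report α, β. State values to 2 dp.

α = 1.85, β = 1.74

From the data, Σwᵢ·t·t = 347, Σwᵢ·t = 41, Σwᵢ·1 = 15.
And Σwᵢ·t·s = 714, Σwᵢ·s = 102.
Normal equations: [[347, 41]; [41, 15]]·[α, β]ᵀ = [714, 102]ᵀ.
Δ = 347·15 − 41² = 3524.
α = (714·15 − 41·102)/3524 = 1632/881; β = (347·102 − 41·714)/3524 = 1530/881.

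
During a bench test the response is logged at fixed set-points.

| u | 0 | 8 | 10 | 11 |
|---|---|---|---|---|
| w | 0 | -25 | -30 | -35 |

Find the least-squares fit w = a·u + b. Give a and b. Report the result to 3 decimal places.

Sums needed: Σu·u = 285, Σu = 29, Σ1 = 4.
Right-hand side: Σu·w = -885, Σw = -90.
Determinant 285·4 − 29² = 299.
a = ((-885)·4 − 29·(-90))/299 = -930/299; b = (285·(-90) − 29·(-885))/299 = 15/299.

a = -3.110, b = 0.050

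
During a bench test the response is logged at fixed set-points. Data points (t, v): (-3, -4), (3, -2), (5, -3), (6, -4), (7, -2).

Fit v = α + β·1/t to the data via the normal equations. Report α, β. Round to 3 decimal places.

With design matrix A, AᵀA = [[5, 107/210]; [107/210, 1521/4900]] and Aᵀv = [-15, -31/35]ᵀ.
Eliminating β: (1521/4900)·(row 1) − (107/210)·(row 2) gives (14249/11025)·α = (1521/4900)·(-15) − (107/210)·(-31/35) = -61811/14700, so α = -185433/56996.
Then β = ((-31/35) − (107/210)·(-185433/56996))/(1521/4900) = 70875/28498.

α = -3.253, β = 2.487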